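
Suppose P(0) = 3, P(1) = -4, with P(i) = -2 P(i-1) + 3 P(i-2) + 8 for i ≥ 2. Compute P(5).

-536

P(2) = -2·(-4) + 3·3 + 8 = 25
P(3) = -2·25 + 3·(-4) + 8 = -54
P(4) = -2·(-54) + 3·25 + 8 = 191
P(5) = -2·191 + 3·(-54) + 8 = -536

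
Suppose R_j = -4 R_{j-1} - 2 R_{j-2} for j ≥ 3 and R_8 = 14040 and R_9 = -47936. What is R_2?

Rearranging, R_{j-2} = (R_j + 4 R_{j-1}) / -2.
R_7 = (-47936 + 4·14040) / -2 = 8224/-2 = -4112
R_6 = (14040 + 4·(-4112)) / -2 = -2408/-2 = 1204
R_5 = (-4112 + 4·1204) / -2 = 704/-2 = -352
R_4 = (1204 + 4·(-352)) / -2 = -204/-2 = 102
R_3 = (-352 + 4·102) / -2 = 56/-2 = -28
R_2 = (102 + 4·(-28)) / -2 = -10/-2 = 5

5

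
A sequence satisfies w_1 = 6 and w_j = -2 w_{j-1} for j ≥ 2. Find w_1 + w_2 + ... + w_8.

-510

w_2 = -2(6) = -12
w_3 = -2(-12) = 24
w_4 = -2(24) = -48
w_5 = -2(-48) = 96
w_6 = -2(96) = -192
w_7 = -2(-192) = 384
w_8 = -2(384) = -768
Sum = 6 + (-12) + 24 + (-48) + 96 + (-192) + 384 + (-768) = -510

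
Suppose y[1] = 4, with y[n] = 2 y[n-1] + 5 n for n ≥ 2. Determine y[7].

1171

y[2] = 2·4 + 10 = 18
y[3] = 2·18 + 15 = 51
y[4] = 2·51 + 20 = 122
y[5] = 2·122 + 25 = 269
y[6] = 2·269 + 30 = 568
y[7] = 2·568 + 35 = 1171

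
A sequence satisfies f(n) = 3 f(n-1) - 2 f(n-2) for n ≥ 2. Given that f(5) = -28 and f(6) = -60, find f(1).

Rearranging, f(n-2) = (f(n) - 3 f(n-1)) / -2.
f(4) = (-60 - 3*(-28)) / -2 = 24/-2 = -12
f(3) = (-28 - 3*(-12)) / -2 = 8/-2 = -4
f(2) = (-12 - 3*(-4)) / -2 = 0/-2 = 0
f(1) = (-4 - 3*0) / -2 = -4/-2 = 2

2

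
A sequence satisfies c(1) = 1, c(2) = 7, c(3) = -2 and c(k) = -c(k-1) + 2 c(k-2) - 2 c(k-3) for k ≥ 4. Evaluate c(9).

-788

c(4) = -(-2) + 2*7 - 2*1 = 14
c(5) = -14 + 2*(-2) - 2*7 = -32
c(6) = -(-32) + 2*14 - 2*(-2) = 64
c(7) = -64 + 2*(-32) - 2*14 = -156
c(8) = -(-156) + 2*64 - 2*(-32) = 348
c(9) = -348 + 2*(-156) - 2*64 = -788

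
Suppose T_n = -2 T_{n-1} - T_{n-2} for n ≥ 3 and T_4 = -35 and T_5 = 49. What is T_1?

Rearranging, T_{n-2} = -(T_n + 2 T_{n-1}).
T_3 = -(49 + 2·(-35)) = 21
T_2 = -(-35 + 2·21) = -7
T_1 = -(21 + 2·(-7)) = -7

-7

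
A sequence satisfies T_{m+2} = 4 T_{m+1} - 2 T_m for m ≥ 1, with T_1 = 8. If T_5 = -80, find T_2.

3

Let T_2 = x.
T_3 = -16 + 4x
T_4 = -64 + 14x
T_5 = -224 + 48x
So -224 + 48x = -80, giving x = 3.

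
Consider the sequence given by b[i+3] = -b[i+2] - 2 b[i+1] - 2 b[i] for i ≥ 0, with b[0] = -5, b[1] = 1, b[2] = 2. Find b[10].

72

b[3] = -2 - 2*1 - 2*(-5) = 6
b[4] = -6 - 2*2 - 2*1 = -12
b[5] = -(-12) - 2*6 - 2*2 = -4
b[6] = -(-4) - 2*(-12) - 2*6 = 16
b[7] = -16 - 2*(-4) - 2*(-12) = 16
b[8] = -16 - 2*16 - 2*(-4) = -40
b[9] = -(-40) - 2*16 - 2*16 = -24
b[10] = -(-24) - 2*(-40) - 2*16 = 72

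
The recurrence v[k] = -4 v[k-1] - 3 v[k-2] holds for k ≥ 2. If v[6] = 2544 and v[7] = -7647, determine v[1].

Rearranging, v[k-2] = (v[k] + 4 v[k-1]) / -3.
v[5] = (-7647 + 4*2544) / -3 = 2529/-3 = -843
v[4] = (2544 + 4*(-843)) / -3 = -828/-3 = 276
v[3] = (-843 + 4*276) / -3 = 261/-3 = -87
v[2] = (276 + 4*(-87)) / -3 = -72/-3 = 24
v[1] = (-87 + 4*24) / -3 = 9/-3 = -3

-3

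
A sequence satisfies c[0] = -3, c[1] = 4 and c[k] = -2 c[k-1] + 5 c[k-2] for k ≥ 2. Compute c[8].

c[2] = -2·4 + 5·(-3) = -23
c[3] = -2·(-23) + 5·4 = 66
c[4] = -2·66 + 5·(-23) = -247
c[5] = -2·(-247) + 5·66 = 824
c[6] = -2·824 + 5·(-247) = -2883
c[7] = -2·(-2883) + 5·824 = 9886
c[8] = -2·9886 + 5·(-2883) = -34187

-34187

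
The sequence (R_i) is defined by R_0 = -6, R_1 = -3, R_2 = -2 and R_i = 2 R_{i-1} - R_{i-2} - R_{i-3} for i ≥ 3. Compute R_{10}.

-173

R_3 = 2·(-2) - (-3) - (-6) = 5
R_4 = 2·5 - (-2) - (-3) = 15
R_5 = 2·15 - 5 - (-2) = 27
R_6 = 2·27 - 15 - 5 = 34
R_7 = 2·34 - 27 - 15 = 26
R_8 = 2·26 - 34 - 27 = -9
R_9 = 2·(-9) - 26 - 34 = -78
R_{10} = 2·(-78) - (-9) - 26 = -173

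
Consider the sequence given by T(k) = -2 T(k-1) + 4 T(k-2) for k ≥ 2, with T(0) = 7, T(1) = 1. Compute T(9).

T(2) = -2*1 + 4*7 = 26
T(3) = -2*26 + 4*1 = -48
T(4) = -2*(-48) + 4*26 = 200
T(5) = -2*200 + 4*(-48) = -592
T(6) = -2*(-592) + 4*200 = 1984
T(7) = -2*1984 + 4*(-592) = -6336
T(8) = -2*(-6336) + 4*1984 = 20608
T(9) = -2*20608 + 4*(-6336) = -66560

-66560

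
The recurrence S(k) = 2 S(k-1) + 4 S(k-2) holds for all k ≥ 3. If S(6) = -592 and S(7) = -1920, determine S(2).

Rearranging, S(k-2) = (S(k) - 2 S(k-1)) / 4.
S(5) = (-1920 - 2*(-592)) / 4 = -736/4 = -184
S(4) = (-592 - 2*(-184)) / 4 = -224/4 = -56
S(3) = (-184 - 2*(-56)) / 4 = -72/4 = -18
S(2) = (-56 - 2*(-18)) / 4 = -20/4 = -5

-5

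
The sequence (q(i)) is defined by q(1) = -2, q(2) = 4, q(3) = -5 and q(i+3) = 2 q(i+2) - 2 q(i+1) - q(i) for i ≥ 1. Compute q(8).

132

q(4) = 2·(-5) - 2·4 - (-2) = -16
q(5) = 2·(-16) - 2·(-5) - 4 = -26
q(6) = 2·(-26) - 2·(-16) - (-5) = -15
q(7) = 2·(-15) - 2·(-26) - (-16) = 38
q(8) = 2·38 - 2·(-15) - (-26) = 132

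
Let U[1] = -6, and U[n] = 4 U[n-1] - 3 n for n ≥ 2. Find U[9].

-546123

U[2] = 4*(-6) - 6 = -30
U[3] = 4*(-30) - 9 = -129
U[4] = 4*(-129) - 12 = -528
U[5] = 4*(-528) - 15 = -2127
U[6] = 4*(-2127) - 18 = -8526
U[7] = 4*(-8526) - 21 = -34125
U[8] = 4*(-34125) - 24 = -136524
U[9] = 4*(-136524) - 27 = -546123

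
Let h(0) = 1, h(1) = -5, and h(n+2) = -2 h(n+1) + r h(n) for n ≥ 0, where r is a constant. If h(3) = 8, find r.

h(2) = 10 + r
h(3) = -20 - 7r
So -20 - 7r = 8, giving r = -4.

-4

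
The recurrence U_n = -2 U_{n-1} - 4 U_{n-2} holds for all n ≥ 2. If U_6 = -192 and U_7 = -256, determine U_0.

-3

Rearranging, U_{n-2} = (U_n + 2 U_{n-1}) / -4.
U_5 = (-256 + 2·(-192)) / -4 = -640/-4 = 160
U_4 = (-192 + 2·160) / -4 = 128/-4 = -32
U_3 = (160 + 2·(-32)) / -4 = 96/-4 = -24
U_2 = (-32 + 2·(-24)) / -4 = -80/-4 = 20
U_1 = (-24 + 2·20) / -4 = 16/-4 = -4
U_0 = (20 + 2·(-4)) / -4 = 12/-4 = -3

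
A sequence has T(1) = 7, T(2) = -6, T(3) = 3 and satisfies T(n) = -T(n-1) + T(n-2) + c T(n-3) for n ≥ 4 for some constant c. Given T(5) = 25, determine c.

T(4) = -9 + 7c
T(5) = 12 - 13c
So 12 - 13c = 25, giving c = -1.

-1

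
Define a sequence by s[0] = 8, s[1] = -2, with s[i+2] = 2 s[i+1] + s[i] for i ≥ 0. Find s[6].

92

s[2] = 2·(-2) + 8 = 4
s[3] = 2·4 + (-2) = 6
s[4] = 2·6 + 4 = 16
s[5] = 2·16 + 6 = 38
s[6] = 2·38 + 16 = 92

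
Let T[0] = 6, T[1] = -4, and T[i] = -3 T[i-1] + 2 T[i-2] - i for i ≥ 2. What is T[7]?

-12307

T[2] = -3·(-4) + 2·6 - 2 = 22
T[3] = -3·22 + 2·(-4) - 3 = -77
T[4] = -3·(-77) + 2·22 - 4 = 271
T[5] = -3·271 + 2·(-77) - 5 = -972
T[6] = -3·(-972) + 2·271 - 6 = 3452
T[7] = -3·3452 + 2·(-972) - 7 = -12307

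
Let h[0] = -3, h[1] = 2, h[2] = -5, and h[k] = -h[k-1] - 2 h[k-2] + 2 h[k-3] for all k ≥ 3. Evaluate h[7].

105

h[3] = -(-5) - 2·2 + 2·(-3) = -5
h[4] = -(-5) - 2·(-5) + 2·2 = 19
h[5] = -19 - 2·(-5) + 2·(-5) = -19
h[6] = -(-19) - 2·19 + 2·(-5) = -29
h[7] = -(-29) - 2·(-19) + 2·19 = 105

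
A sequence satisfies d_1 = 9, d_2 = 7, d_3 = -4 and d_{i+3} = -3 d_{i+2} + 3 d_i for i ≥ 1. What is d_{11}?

-30429

d_4 = -3(-4) + 3(9) = 39
d_5 = -3(39) + 3(7) = -96
d_6 = -3(-96) + 3(-4) = 276
d_7 = -3(276) + 3(39) = -711
d_8 = -3(-711) + 3(-96) = 1845
d_9 = -3(1845) + 3(276) = -4707
d_{10} = -3(-4707) + 3(-711) = 11988
d_{11} = -3(11988) + 3(1845) = -30429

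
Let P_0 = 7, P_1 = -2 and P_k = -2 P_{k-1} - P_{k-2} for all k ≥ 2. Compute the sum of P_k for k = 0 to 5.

15

P_2 = -2·(-2) - 7 = -3
P_3 = -2·(-3) - (-2) = 8
P_4 = -2·8 - (-3) = -13
P_5 = -2·(-13) - 8 = 18
Sum = 7 + (-2) + (-3) + 8 + (-13) + 18 = 15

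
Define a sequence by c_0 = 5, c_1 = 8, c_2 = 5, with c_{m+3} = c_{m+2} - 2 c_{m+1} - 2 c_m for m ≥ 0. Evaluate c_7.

245

c_3 = 5 - 2·8 - 2·5 = -21
c_4 = (-21) - 2·5 - 2·8 = -47
c_5 = (-47) - 2·(-21) - 2·5 = -15
c_6 = (-15) - 2·(-47) - 2·(-21) = 121
c_7 = 121 - 2·(-15) - 2·(-47) = 245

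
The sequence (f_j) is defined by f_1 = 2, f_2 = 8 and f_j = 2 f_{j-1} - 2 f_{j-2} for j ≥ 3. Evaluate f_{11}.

192

f_3 = 2·8 - 2·2 = 12
f_4 = 2·12 - 2·8 = 8
f_5 = 2·8 - 2·12 = -8
f_6 = 2·(-8) - 2·8 = -32
f_7 = 2·(-32) - 2·(-8) = -48
f_8 = 2·(-48) - 2·(-32) = -32
f_9 = 2·(-32) - 2·(-48) = 32
f_{10} = 2·32 - 2·(-32) = 128
f_{11} = 2·128 - 2·32 = 192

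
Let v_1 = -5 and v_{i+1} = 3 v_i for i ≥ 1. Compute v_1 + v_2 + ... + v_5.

-605

v_2 = 3(-5) = -15
v_3 = 3(-15) = -45
v_4 = 3(-45) = -135
v_5 = 3(-135) = -405
Sum = (-5) + (-15) + (-45) + (-135) + (-405) = -605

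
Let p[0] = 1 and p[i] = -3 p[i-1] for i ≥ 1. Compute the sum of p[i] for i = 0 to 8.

p[1] = -3·1 = -3
p[2] = -3·(-3) = 9
p[3] = -3·9 = -27
p[4] = -3·(-27) = 81
p[5] = -3·81 = -243
p[6] = -3·(-243) = 729
p[7] = -3·729 = -2187
p[8] = -3·(-2187) = 6561
Sum = 1 + (-3) + 9 + (-27) + 81 + (-243) + 729 + (-2187) + 6561 = 4921

4921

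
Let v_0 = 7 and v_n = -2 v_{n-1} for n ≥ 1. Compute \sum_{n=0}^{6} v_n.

v_1 = -2*7 = -14
v_2 = -2*(-14) = 28
v_3 = -2*28 = -56
v_4 = -2*(-56) = 112
v_5 = -2*112 = -224
v_6 = -2*(-224) = 448
Sum = 7 + (-14) + 28 + (-56) + 112 + (-224) + 448 = 301

301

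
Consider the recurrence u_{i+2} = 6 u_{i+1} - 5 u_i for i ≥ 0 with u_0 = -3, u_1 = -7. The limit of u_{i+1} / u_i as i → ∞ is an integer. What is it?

5

The characteristic equation is r^2 - 6r + 5 = 0, which factors as (r - 5)(r - 1) = 0.
So the roots are 5 and 1. Since |5| > |1| and the coefficient of 5^i is non-zero, the ratio tends to 5.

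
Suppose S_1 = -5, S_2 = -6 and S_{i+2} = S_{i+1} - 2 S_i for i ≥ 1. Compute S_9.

S_3 = (-6) - 2(-5) = 4
S_4 = 4 - 2(-6) = 16
S_5 = 16 - 2(4) = 8
S_6 = 8 - 2(16) = -24
S_7 = (-24) - 2(8) = -40
S_8 = (-40) - 2(-24) = 8
S_9 = 8 - 2(-40) = 88

88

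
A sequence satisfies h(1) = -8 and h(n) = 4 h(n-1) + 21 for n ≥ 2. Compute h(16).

The fixed point is 21/(1 - 4) = -7, so h(n) + 7 = 4(h(n-1) + 7).
Hence h(n) = -1·4^{n-1} - 7.
h(16) = -1·4^{15} - 7 = -1·1073741824 - 7 = -1073741831.

-1073741831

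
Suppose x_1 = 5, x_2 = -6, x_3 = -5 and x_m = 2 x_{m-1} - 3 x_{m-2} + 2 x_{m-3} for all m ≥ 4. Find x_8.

-70

x_4 = 2*(-5) - 3*(-6) + 2*5 = 18
x_5 = 2*18 - 3*(-5) + 2*(-6) = 39
x_6 = 2*39 - 3*18 + 2*(-5) = 14
x_7 = 2*14 - 3*39 + 2*18 = -53
x_8 = 2*(-53) - 3*14 + 2*39 = -70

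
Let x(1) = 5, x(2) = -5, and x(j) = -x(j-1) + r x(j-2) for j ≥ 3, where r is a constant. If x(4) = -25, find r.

x(3) = 5 + 5r
x(4) = -5 - 10r
So -5 - 10r = -25, giving r = 2.

2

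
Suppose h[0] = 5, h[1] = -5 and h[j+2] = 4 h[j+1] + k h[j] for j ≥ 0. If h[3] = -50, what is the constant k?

2

h[2] = -20 + 5k
h[3] = -80 + 15k
So -80 + 15k = -50, giving k = 2.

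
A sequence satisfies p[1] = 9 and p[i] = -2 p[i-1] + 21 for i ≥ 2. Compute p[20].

The fixed point is 21/(1 + 2) = 7, so p[i] - 7 = -2(p[i-1] - 7).
Hence p[i] = 2·(-2)^{i-1} + 7.
p[20] = 2·(-2)^{19} + 7 = 2·-524288 + 7 = -1048569.

-1048569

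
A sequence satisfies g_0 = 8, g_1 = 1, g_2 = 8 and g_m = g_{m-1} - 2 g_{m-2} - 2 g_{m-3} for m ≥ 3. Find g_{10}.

-828

g_3 = 8 - 2·1 - 2·8 = -10
g_4 = (-10) - 2·8 - 2·1 = -28
g_5 = (-28) - 2·(-10) - 2·8 = -24
g_6 = (-24) - 2·(-28) - 2·(-10) = 52
g_7 = 52 - 2·(-24) - 2·(-28) = 156
g_8 = 156 - 2·52 - 2·(-24) = 100
g_9 = 100 - 2·156 - 2·52 = -316
g_{10} = (-316) - 2·100 - 2·156 = -828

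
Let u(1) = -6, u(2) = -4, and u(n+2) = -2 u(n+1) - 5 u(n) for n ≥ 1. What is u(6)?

u(3) = -2·(-4) - 5·(-6) = 38
u(4) = -2·38 - 5·(-4) = -56
u(5) = -2·(-56) - 5·38 = -78
u(6) = -2·(-78) - 5·(-56) = 436

436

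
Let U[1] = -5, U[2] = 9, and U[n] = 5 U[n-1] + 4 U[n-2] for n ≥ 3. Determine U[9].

U[3] = 5*9 + 4*(-5) = 25
U[4] = 5*25 + 4*9 = 161
U[5] = 5*161 + 4*25 = 905
U[6] = 5*905 + 4*161 = 5169
U[7] = 5*5169 + 4*905 = 29465
U[8] = 5*29465 + 4*5169 = 168001
U[9] = 5*168001 + 4*29465 = 957865

957865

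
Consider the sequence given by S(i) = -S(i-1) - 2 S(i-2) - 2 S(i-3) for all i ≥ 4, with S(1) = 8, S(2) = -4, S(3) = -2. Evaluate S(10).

S(4) = -(-2) - 2(-4) - 2(8) = -6
S(5) = -(-6) - 2(-2) - 2(-4) = 18
S(6) = -18 - 2(-6) - 2(-2) = -2
S(7) = -(-2) - 2(18) - 2(-6) = -22
S(8) = -(-22) - 2(-2) - 2(18) = -10
S(9) = -(-10) - 2(-22) - 2(-2) = 58
S(10) = -58 - 2(-10) - 2(-22) = 6

6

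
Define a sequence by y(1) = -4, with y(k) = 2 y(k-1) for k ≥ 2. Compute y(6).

-128

y(2) = 2·(-4) = -8
y(3) = 2·(-8) = -16
y(4) = 2·(-16) = -32
y(5) = 2·(-32) = -64
y(6) = 2·(-64) = -128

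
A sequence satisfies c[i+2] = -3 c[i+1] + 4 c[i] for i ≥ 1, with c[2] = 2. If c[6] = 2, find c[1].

2

Let c[1] = w.
c[3] = -6 + 4w
c[4] = 26 - 12w
c[5] = -102 + 52w
c[6] = 410 - 204w
So 410 - 204w = 2, giving w = 2.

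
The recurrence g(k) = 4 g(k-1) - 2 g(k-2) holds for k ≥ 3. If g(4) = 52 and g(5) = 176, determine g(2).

Rearranging, g(k-2) = (g(k) - 4 g(k-1)) / -2.
g(3) = (176 - 4(52)) / -2 = -32/-2 = 16
g(2) = (52 - 4(16)) / -2 = -12/-2 = 6

6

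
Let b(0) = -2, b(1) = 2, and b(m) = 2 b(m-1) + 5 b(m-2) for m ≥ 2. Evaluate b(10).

-43846

b(2) = 2(2) + 5(-2) = -6
b(3) = 2(-6) + 5(2) = -2
b(4) = 2(-2) + 5(-6) = -34
b(5) = 2(-34) + 5(-2) = -78
b(6) = 2(-78) + 5(-34) = -326
b(7) = 2(-326) + 5(-78) = -1042
b(8) = 2(-1042) + 5(-326) = -3714
b(9) = 2(-3714) + 5(-1042) = -12638
b(10) = 2(-12638) + 5(-3714) = -43846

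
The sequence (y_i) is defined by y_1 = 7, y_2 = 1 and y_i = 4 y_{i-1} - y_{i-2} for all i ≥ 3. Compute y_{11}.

-132499

y_3 = 4*1 - 7 = -3
y_4 = 4*(-3) - 1 = -13
y_5 = 4*(-13) - (-3) = -49
y_6 = 4*(-49) - (-13) = -183
y_7 = 4*(-183) - (-49) = -683
y_8 = 4*(-683) - (-183) = -2549
y_9 = 4*(-2549) - (-683) = -9513
y_{10} = 4*(-9513) - (-2549) = -35503
y_{11} = 4*(-35503) - (-9513) = -132499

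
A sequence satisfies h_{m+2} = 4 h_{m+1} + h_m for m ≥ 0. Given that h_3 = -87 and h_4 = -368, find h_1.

Rearranging, h_{m-2} = h_m - 4 h_{m-1}.
h_2 = -368 - 4·(-87) = -20
h_1 = -87 - 4·(-20) = -7

-7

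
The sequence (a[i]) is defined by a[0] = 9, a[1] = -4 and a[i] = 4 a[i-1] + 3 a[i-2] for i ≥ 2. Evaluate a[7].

a[2] = 4·(-4) + 3·9 = 11
a[3] = 4·11 + 3·(-4) = 32
a[4] = 4·32 + 3·11 = 161
a[5] = 4·161 + 3·32 = 740
a[6] = 4·740 + 3·161 = 3443
a[7] = 4·3443 + 3·740 = 15992

15992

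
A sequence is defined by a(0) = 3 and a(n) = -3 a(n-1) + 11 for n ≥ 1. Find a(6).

185

a(1) = -3·3 + 11 = 2
a(2) = -3·2 + 11 = 5
a(3) = -3·5 + 11 = -4
a(4) = -3·(-4) + 11 = 23
a(5) = -3·23 + 11 = -58
a(6) = -3·(-58) + 11 = 185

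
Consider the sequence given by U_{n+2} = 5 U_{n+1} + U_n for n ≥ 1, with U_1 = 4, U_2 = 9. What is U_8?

U_3 = 5(9) + 4 = 49
U_4 = 5(49) + 9 = 254
U_5 = 5(254) + 49 = 1319
U_6 = 5(1319) + 254 = 6849
U_7 = 5(6849) + 1319 = 35564
U_8 = 5(35564) + 6849 = 184669

184669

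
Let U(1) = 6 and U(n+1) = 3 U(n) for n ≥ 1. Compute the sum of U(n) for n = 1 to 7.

U(2) = 3(6) = 18
U(3) = 3(18) = 54
U(4) = 3(54) = 162
U(5) = 3(162) = 486
U(6) = 3(486) = 1458
U(7) = 3(1458) = 4374
Sum = 6 + 18 + 54 + 162 + 486 + 1458 + 4374 = 6558

6558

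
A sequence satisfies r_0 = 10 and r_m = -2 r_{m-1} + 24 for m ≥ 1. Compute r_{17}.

-262136

The fixed point is 24/(1 + 2) = 8, so r_m - 8 = -2(r_{m-1} - 8).
Hence r_m = 2·(-2)^m + 8.
r_{17} = 2·(-2)^{17} + 8 = 2·-131072 + 8 = -262136.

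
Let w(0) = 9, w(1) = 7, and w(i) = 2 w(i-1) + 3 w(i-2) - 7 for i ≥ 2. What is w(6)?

w(2) = 2(7) + 3(9) - 7 = 34
w(3) = 2(34) + 3(7) - 7 = 82
w(4) = 2(82) + 3(34) - 7 = 259
w(5) = 2(259) + 3(82) - 7 = 757
w(6) = 2(757) + 3(259) - 7 = 2284

2284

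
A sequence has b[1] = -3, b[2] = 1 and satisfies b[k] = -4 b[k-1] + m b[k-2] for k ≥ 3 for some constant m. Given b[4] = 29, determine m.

1

b[3] = -4 - 3m
b[4] = 16 + 13m
So 16 + 13m = 29, giving m = 1.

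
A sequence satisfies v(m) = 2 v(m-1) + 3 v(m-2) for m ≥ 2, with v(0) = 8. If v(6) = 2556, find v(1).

6

Let v(1) = x.
v(2) = 24 + 2x
v(3) = 48 + 7x
v(4) = 168 + 20x
v(5) = 480 + 61x
v(6) = 1464 + 182x
So 1464 + 182x = 2556, giving x = 6.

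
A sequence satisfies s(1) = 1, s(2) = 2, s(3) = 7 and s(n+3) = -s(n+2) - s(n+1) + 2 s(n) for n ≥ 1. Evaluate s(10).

-139

s(4) = -7 - 2 + 2*1 = -7
s(5) = -(-7) - 7 + 2*2 = 4
s(6) = -4 - (-7) + 2*7 = 17
s(7) = -17 - 4 + 2*(-7) = -35
s(8) = -(-35) - 17 + 2*4 = 26
s(9) = -26 - (-35) + 2*17 = 43
s(10) = -43 - 26 + 2*(-35) = -139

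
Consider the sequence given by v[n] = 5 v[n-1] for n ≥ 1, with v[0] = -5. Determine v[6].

v[1] = 5·(-5) = -25
v[2] = 5·(-25) = -125
v[3] = 5·(-125) = -625
v[4] = 5·(-625) = -3125
v[5] = 5·(-3125) = -15625
v[6] = 5·(-15625) = -78125

-78125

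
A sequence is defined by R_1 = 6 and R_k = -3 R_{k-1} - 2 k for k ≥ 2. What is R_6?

-1674

R_2 = -3(6) - 4 = -22
R_3 = -3(-22) - 6 = 60
R_4 = -3(60) - 8 = -188
R_5 = -3(-188) - 10 = 554
R_6 = -3(554) - 12 = -1674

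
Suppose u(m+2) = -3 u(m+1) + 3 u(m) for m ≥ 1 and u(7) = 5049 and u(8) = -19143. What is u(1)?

1

Rearranging, u(m-2) = (u(m) + 3 u(m-1)) / 3.
u(6) = (-19143 + 3(5049)) / 3 = -3996/3 = -1332
u(5) = (5049 + 3(-1332)) / 3 = 1053/3 = 351
u(4) = (-1332 + 3(351)) / 3 = -279/3 = -93
u(3) = (351 + 3(-93)) / 3 = 72/3 = 24
u(2) = (-93 + 3(24)) / 3 = -21/3 = -7
u(1) = (24 + 3(-7)) / 3 = 3/3 = 1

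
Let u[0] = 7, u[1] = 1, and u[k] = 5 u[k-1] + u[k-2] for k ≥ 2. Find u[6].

u[2] = 5(1) + 7 = 12
u[3] = 5(12) + 1 = 61
u[4] = 5(61) + 12 = 317
u[5] = 5(317) + 61 = 1646
u[6] = 5(1646) + 317 = 8547

8547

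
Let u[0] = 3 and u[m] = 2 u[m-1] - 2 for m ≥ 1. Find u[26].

The fixed point is -2/(1 - 2) = 2, so u[m] - 2 = 2(u[m-1] - 2).
Hence u[m] = 1·2^m + 2.
u[26] = 1·2^{26} + 2 = 1·67108864 + 2 = 67108866.

67108866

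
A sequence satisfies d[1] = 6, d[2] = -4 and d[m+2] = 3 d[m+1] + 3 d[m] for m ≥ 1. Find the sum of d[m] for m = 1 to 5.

50

d[3] = 3(-4) + 3(6) = 6
d[4] = 3(6) + 3(-4) = 6
d[5] = 3(6) + 3(6) = 36
Sum = 6 + (-4) + 6 + 6 + 36 = 50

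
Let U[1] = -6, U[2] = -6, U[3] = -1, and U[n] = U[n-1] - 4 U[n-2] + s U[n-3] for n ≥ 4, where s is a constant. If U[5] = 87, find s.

-5

U[4] = 23 - 6s
U[5] = 27 - 12s
So 27 - 12s = 87, giving s = -5.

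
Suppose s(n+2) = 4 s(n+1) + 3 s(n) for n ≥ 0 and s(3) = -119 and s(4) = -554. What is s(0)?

Rearranging, s(n-2) = (s(n) - 4 s(n-1)) / 3.
s(2) = (-554 - 4*(-119)) / 3 = -78/3 = -26
s(1) = (-119 - 4*(-26)) / 3 = -15/3 = -5
s(0) = (-26 - 4*(-5)) / 3 = -6/3 = -2

-2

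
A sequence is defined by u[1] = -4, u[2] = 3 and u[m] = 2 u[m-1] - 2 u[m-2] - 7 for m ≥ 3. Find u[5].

-19

u[3] = 2*3 - 2*(-4) - 7 = 7
u[4] = 2*7 - 2*3 - 7 = 1
u[5] = 2*1 - 2*7 - 7 = -19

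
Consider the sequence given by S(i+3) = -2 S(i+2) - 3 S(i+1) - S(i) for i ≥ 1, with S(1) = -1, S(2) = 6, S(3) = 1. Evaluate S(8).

S(4) = -2(1) - 3(6) - (-1) = -19
S(5) = -2(-19) - 3(1) - 6 = 29
S(6) = -2(29) - 3(-19) - 1 = -2
S(7) = -2(-2) - 3(29) - (-19) = -64
S(8) = -2(-64) - 3(-2) - 29 = 105

105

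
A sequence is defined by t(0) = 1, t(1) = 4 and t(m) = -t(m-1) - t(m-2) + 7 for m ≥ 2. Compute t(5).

t(2) = -4 - 1 + 7 = 2
t(3) = -2 - 4 + 7 = 1
t(4) = -1 - 2 + 7 = 4
t(5) = -4 - 1 + 7 = 2

2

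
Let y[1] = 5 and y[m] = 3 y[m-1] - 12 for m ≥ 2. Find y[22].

The fixed point is -12/(1 - 3) = 6, so y[m] - 6 = 3(y[m-1] - 6).
Hence y[m] = -1·3^{m-1} + 6.
y[22] = -1·3^{21} + 6 = -1·10460353203 + 6 = -10460353197.

-10460353197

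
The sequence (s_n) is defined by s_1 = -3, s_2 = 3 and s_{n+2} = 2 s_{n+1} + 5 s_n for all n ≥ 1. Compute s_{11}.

-65769

s_3 = 2*3 + 5*(-3) = -9
s_4 = 2*(-9) + 5*3 = -3
s_5 = 2*(-3) + 5*(-9) = -51
s_6 = 2*(-51) + 5*(-3) = -117
s_7 = 2*(-117) + 5*(-51) = -489
s_8 = 2*(-489) + 5*(-117) = -1563
s_9 = 2*(-1563) + 5*(-489) = -5571
s_{10} = 2*(-5571) + 5*(-1563) = -18957
s_{11} = 2*(-18957) + 5*(-5571) = -65769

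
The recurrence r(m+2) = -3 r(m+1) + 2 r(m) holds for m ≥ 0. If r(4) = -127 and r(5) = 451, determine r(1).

1

Rearranging, r(m-2) = (r(m) + 3 r(m-1)) / 2.
r(3) = (451 + 3*(-127)) / 2 = 70/2 = 35
r(2) = (-127 + 3*35) / 2 = -22/2 = -11
r(1) = (35 + 3*(-11)) / 2 = 2/2 = 1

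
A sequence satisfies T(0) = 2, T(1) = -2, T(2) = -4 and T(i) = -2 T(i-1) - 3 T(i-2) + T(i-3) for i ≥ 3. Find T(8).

86

T(3) = -2*(-4) - 3*(-2) + 2 = 16
T(4) = -2*16 - 3*(-4) + (-2) = -22
T(5) = -2*(-22) - 3*16 + (-4) = -8
T(6) = -2*(-8) - 3*(-22) + 16 = 98
T(7) = -2*98 - 3*(-8) + (-22) = -194
T(8) = -2*(-194) - 3*98 + (-8) = 86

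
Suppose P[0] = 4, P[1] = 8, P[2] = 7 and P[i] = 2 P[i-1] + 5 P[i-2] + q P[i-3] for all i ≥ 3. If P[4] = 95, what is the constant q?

-3

P[3] = 54 + 4q
P[4] = 143 + 16q
So 143 + 16q = 95, giving q = -3.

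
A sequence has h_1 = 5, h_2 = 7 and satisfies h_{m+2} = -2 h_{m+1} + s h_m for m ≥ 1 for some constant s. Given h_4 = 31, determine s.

-1

h_3 = -14 + 5s
h_4 = 28 - 3s
So 28 - 3s = 31, giving s = -1.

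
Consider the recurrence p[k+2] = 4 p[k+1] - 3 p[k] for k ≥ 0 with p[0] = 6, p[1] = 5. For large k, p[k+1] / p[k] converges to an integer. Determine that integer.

The characteristic equation is r^2 - 4r + 3 = 0, which factors as (r - 3)(r - 1) = 0.
So the roots are 3 and 1. Since |3| > |1| and the coefficient of 3^k is non-zero, the ratio tends to 3.

3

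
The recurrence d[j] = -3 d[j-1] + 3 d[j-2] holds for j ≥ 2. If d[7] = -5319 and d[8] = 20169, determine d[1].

1

Rearranging, d[j-2] = (d[j] + 3 d[j-1]) / 3.
d[6] = (20169 + 3(-5319)) / 3 = 4212/3 = 1404
d[5] = (-5319 + 3(1404)) / 3 = -1107/3 = -369
d[4] = (1404 + 3(-369)) / 3 = 297/3 = 99
d[3] = (-369 + 3(99)) / 3 = -72/3 = -24
d[2] = (99 + 3(-24)) / 3 = 27/3 = 9
d[1] = (-24 + 3(9)) / 3 = 3/3 = 1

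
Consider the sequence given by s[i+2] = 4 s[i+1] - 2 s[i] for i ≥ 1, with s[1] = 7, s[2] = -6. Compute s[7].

-5656

s[3] = 4(-6) - 2(7) = -38
s[4] = 4(-38) - 2(-6) = -140
s[5] = 4(-140) - 2(-38) = -484
s[6] = 4(-484) - 2(-140) = -1656
s[7] = 4(-1656) - 2(-484) = -5656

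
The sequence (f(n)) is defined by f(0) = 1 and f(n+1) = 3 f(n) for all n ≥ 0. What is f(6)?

f(1) = 3*1 = 3
f(2) = 3*3 = 9
f(3) = 3*9 = 27
f(4) = 3*27 = 81
f(5) = 3*81 = 243
f(6) = 3*243 = 729

729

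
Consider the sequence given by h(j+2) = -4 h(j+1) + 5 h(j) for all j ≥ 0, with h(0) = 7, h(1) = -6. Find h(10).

21158859

h(2) = -4*(-6) + 5*7 = 59
h(3) = -4*59 + 5*(-6) = -266
h(4) = -4*(-266) + 5*59 = 1359
h(5) = -4*1359 + 5*(-266) = -6766
h(6) = -4*(-6766) + 5*1359 = 33859
h(7) = -4*33859 + 5*(-6766) = -169266
h(8) = -4*(-169266) + 5*33859 = 846359
h(9) = -4*846359 + 5*(-169266) = -4231766
h(10) = -4*(-4231766) + 5*846359 = 21158859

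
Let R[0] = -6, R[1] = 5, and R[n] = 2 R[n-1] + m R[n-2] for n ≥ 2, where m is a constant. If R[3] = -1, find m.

3

R[2] = 10 - 6m
R[3] = 20 - 7m
So 20 - 7m = -1, giving m = 3.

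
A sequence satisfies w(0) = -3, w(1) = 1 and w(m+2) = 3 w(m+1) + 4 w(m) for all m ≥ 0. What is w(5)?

-407

w(2) = 3·1 + 4·(-3) = -9
w(3) = 3·(-9) + 4·1 = -23
w(4) = 3·(-23) + 4·(-9) = -105
w(5) = 3·(-105) + 4·(-23) = -407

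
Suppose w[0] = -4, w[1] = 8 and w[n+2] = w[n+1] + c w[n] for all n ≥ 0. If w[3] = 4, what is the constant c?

-1

w[2] = 8 - 4c
w[3] = 8 + 4c
So 8 + 4c = 4, giving c = -1.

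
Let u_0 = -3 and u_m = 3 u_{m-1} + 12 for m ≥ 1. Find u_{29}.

The fixed point is 12/(1 - 3) = -6, so u_m + 6 = 3(u_{m-1} + 6).
Hence u_m = 3·3^m - 6.
u_{29} = 3·3^{29} - 6 = 3·68630377364883 - 6 = 205891132094643.

205891132094643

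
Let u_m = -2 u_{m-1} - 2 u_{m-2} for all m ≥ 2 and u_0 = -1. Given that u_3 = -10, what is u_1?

Let u_1 = z.
u_2 = 2 - 2z
u_3 = -4 + 2z
So -4 + 2z = -10, giving z = -3.

-3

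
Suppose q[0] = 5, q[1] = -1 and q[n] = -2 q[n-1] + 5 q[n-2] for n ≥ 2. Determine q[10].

q[2] = -2·(-1) + 5·5 = 27
q[3] = -2·27 + 5·(-1) = -59
q[4] = -2·(-59) + 5·27 = 253
q[5] = -2·253 + 5·(-59) = -801
q[6] = -2·(-801) + 5·253 = 2867
q[7] = -2·2867 + 5·(-801) = -9739
q[8] = -2·(-9739) + 5·2867 = 33813
q[9] = -2·33813 + 5·(-9739) = -116321
q[10] = -2·(-116321) + 5·33813 = 401707

401707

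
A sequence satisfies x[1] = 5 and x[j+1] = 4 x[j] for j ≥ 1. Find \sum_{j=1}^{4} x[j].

x[2] = 4·5 = 20
x[3] = 4·20 = 80
x[4] = 4·80 = 320
Sum = 5 + 20 + 80 + 320 = 425

425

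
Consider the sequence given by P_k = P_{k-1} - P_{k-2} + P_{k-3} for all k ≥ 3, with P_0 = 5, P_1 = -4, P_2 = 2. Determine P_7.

11

P_3 = 2 - (-4) + 5 = 11
P_4 = 11 - 2 + (-4) = 5
P_5 = 5 - 11 + 2 = -4
P_6 = (-4) - 5 + 11 = 2
P_7 = 2 - (-4) + 5 = 11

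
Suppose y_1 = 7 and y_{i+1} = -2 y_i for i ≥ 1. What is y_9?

y_2 = -2*7 = -14
y_3 = -2*(-14) = 28
y_4 = -2*28 = -56
y_5 = -2*(-56) = 112
y_6 = -2*112 = -224
y_7 = -2*(-224) = 448
y_8 = -2*448 = -896
y_9 = -2*(-896) = 1792

1792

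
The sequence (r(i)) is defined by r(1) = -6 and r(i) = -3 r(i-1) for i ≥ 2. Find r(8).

r(2) = -3·(-6) = 18
r(3) = -3·18 = -54
r(4) = -3·(-54) = 162
r(5) = -3·162 = -486
r(6) = -3·(-486) = 1458
r(7) = -3·1458 = -4374
r(8) = -3·(-4374) = 13122

13122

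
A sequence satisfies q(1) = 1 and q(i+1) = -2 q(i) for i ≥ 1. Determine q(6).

-32

q(2) = -2*1 = -2
q(3) = -2*(-2) = 4
q(4) = -2*4 = -8
q(5) = -2*(-8) = 16
q(6) = -2*16 = -32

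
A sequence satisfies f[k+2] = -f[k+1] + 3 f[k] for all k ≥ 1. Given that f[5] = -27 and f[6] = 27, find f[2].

-3

Rearranging, f[k-2] = (f[k] + f[k-1]) / 3.
f[4] = (27 + (-27)) / 3 = 0/3 = 0
f[3] = (-27 + 0) / 3 = -27/3 = -9
f[2] = (0 + (-9)) / 3 = -9/3 = -3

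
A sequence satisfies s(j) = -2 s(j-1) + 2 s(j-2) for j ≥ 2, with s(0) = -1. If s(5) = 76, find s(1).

Let s(1) = w.
s(2) = -2 - 2w
s(3) = 4 + 6w
s(4) = -12 - 16w
s(5) = 32 + 44w
So 32 + 44w = 76, giving w = 1.

1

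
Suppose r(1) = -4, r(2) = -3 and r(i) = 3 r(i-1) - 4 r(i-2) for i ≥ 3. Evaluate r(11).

-521

r(3) = 3·(-3) - 4·(-4) = 7
r(4) = 3·7 - 4·(-3) = 33
r(5) = 3·33 - 4·7 = 71
r(6) = 3·71 - 4·33 = 81
r(7) = 3·81 - 4·71 = -41
r(8) = 3·(-41) - 4·81 = -447
r(9) = 3·(-447) - 4·(-41) = -1177
r(10) = 3·(-1177) - 4·(-447) = -1743
r(11) = 3·(-1743) - 4·(-1177) = -521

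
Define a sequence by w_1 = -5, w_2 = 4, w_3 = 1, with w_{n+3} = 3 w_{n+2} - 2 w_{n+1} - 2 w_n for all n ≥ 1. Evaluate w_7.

w_4 = 3(1) - 2(4) - 2(-5) = 5
w_5 = 3(5) - 2(1) - 2(4) = 5
w_6 = 3(5) - 2(5) - 2(1) = 3
w_7 = 3(3) - 2(5) - 2(5) = -11

-11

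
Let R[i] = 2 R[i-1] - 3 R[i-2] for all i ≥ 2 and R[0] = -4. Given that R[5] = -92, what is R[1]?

Let R[1] = x.
R[2] = 12 + 2x
R[3] = 24 + x
R[4] = 12 - 4x
R[5] = -48 - 11x
So -48 - 11x = -92, giving x = 4.

4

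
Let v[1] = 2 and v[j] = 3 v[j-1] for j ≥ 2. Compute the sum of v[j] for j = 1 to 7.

v[2] = 3(2) = 6
v[3] = 3(6) = 18
v[4] = 3(18) = 54
v[5] = 3(54) = 162
v[6] = 3(162) = 486
v[7] = 3(486) = 1458
Sum = 2 + 6 + 18 + 54 + 162 + 486 + 1458 = 2186

2186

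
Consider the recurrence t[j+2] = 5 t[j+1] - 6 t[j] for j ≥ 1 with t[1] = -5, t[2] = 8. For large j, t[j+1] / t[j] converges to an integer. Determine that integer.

The characteristic equation is r^2 - 5r + 6 = 0, which factors as (r - 3)(r - 2) = 0.
So the roots are 3 and 2. Since |3| > |2| and the coefficient of 3^j is non-zero, the ratio tends to 3.

3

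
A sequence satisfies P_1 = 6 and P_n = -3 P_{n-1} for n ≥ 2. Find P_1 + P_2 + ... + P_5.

366

P_2 = -3(6) = -18
P_3 = -3(-18) = 54
P_4 = -3(54) = -162
P_5 = -3(-162) = 486
Sum = 6 + (-18) + 54 + (-162) + 486 = 366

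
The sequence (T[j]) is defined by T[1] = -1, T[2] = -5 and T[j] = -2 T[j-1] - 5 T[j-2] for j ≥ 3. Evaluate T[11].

-9585

T[3] = -2(-5) - 5(-1) = 15
T[4] = -2(15) - 5(-5) = -5
T[5] = -2(-5) - 5(15) = -65
T[6] = -2(-65) - 5(-5) = 155
T[7] = -2(155) - 5(-65) = 15
T[8] = -2(15) - 5(155) = -805
T[9] = -2(-805) - 5(15) = 1535
T[10] = -2(1535) - 5(-805) = 955
T[11] = -2(955) - 5(1535) = -9585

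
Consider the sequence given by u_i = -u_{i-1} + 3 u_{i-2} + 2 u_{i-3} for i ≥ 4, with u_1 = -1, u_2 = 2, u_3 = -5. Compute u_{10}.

605

u_4 = -(-5) + 3*2 + 2*(-1) = 9
u_5 = -9 + 3*(-5) + 2*2 = -20
u_6 = -(-20) + 3*9 + 2*(-5) = 37
u_7 = -37 + 3*(-20) + 2*9 = -79
u_8 = -(-79) + 3*37 + 2*(-20) = 150
u_9 = -150 + 3*(-79) + 2*37 = -313
u_{10} = -(-313) + 3*150 + 2*(-79) = 605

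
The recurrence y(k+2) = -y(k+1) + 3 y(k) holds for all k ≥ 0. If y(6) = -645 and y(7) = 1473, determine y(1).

Rearranging, y(k-2) = (y(k) + y(k-1)) / 3.
y(5) = (1473 + (-645)) / 3 = 828/3 = 276
y(4) = (-645 + 276) / 3 = -369/3 = -123
y(3) = (276 + (-123)) / 3 = 153/3 = 51
y(2) = (-123 + 51) / 3 = -72/3 = -24
y(1) = (51 + (-24)) / 3 = 27/3 = 9

9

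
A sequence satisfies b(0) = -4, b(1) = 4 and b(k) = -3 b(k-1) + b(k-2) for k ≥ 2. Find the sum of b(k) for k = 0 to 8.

-15712

b(2) = -3*4 + (-4) = -16
b(3) = -3*(-16) + 4 = 52
b(4) = -3*52 + (-16) = -172
b(5) = -3*(-172) + 52 = 568
b(6) = -3*568 + (-172) = -1876
b(7) = -3*(-1876) + 568 = 6196
b(8) = -3*6196 + (-1876) = -20464
Sum = (-4) + 4 + (-16) + 52 + (-172) + 568 + (-1876) + 6196 + (-20464) = -15712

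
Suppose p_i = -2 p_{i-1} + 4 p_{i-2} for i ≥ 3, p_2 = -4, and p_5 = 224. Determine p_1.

4

Let p_1 = v.
p_3 = 8 + 4v
p_4 = -32 - 8v
p_5 = 96 + 32v
So 96 + 32v = 224, giving v = 4.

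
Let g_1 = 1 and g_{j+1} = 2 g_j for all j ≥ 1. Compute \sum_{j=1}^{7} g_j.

127

g_2 = 2(1) = 2
g_3 = 2(2) = 4
g_4 = 2(4) = 8
g_5 = 2(8) = 16
g_6 = 2(16) = 32
g_7 = 2(32) = 64
Sum = 1 + 2 + 4 + 8 + 16 + 32 + 64 = 127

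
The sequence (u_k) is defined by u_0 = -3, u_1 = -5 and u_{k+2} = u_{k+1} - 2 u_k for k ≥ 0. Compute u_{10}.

-47

u_2 = (-5) - 2*(-3) = 1
u_3 = 1 - 2*(-5) = 11
u_4 = 11 - 2*1 = 9
u_5 = 9 - 2*11 = -13
u_6 = (-13) - 2*9 = -31
u_7 = (-31) - 2*(-13) = -5
u_8 = (-5) - 2*(-31) = 57
u_9 = 57 - 2*(-5) = 67
u_{10} = 67 - 2*57 = -47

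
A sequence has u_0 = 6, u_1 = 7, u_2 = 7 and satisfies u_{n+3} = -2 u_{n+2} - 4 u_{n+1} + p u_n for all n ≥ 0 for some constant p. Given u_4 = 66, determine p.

u_3 = -42 + 6p
u_4 = 56 - 5p
So 56 - 5p = 66, giving p = -2.

-2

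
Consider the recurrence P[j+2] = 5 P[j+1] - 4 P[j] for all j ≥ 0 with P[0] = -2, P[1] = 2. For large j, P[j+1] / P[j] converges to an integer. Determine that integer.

4

The characteristic equation is r^2 - 5r + 4 = 0, which factors as (r - 4)(r - 1) = 0.
So the roots are 4 and 1. Since |4| > |1| and the coefficient of 4^j is non-zero, the ratio tends to 4.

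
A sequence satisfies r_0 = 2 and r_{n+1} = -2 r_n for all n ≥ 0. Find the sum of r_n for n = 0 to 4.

r_1 = -2·2 = -4
r_2 = -2·(-4) = 8
r_3 = -2·8 = -16
r_4 = -2·(-16) = 32
Sum = 2 + (-4) + 8 + (-16) + 32 = 22

22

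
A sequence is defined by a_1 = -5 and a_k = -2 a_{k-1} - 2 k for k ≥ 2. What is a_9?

-1002

a_2 = -2*(-5) - 4 = 6
a_3 = -2*6 - 6 = -18
a_4 = -2*(-18) - 8 = 28
a_5 = -2*28 - 10 = -66
a_6 = -2*(-66) - 12 = 120
a_7 = -2*120 - 14 = -254
a_8 = -2*(-254) - 16 = 492
a_9 = -2*492 - 18 = -1002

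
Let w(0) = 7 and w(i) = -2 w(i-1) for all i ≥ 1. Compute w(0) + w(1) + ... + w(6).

w(1) = -2*7 = -14
w(2) = -2*(-14) = 28
w(3) = -2*28 = -56
w(4) = -2*(-56) = 112
w(5) = -2*112 = -224
w(6) = -2*(-224) = 448
Sum = 7 + (-14) + 28 + (-56) + 112 + (-224) + 448 = 301

301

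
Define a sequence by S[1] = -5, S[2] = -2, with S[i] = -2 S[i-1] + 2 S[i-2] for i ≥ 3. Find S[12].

S[3] = -2(-2) + 2(-5) = -6
S[4] = -2(-6) + 2(-2) = 8
S[5] = -2(8) + 2(-6) = -28
S[6] = -2(-28) + 2(8) = 72
S[7] = -2(72) + 2(-28) = -200
S[8] = -2(-200) + 2(72) = 544
S[9] = -2(544) + 2(-200) = -1488
S[10] = -2(-1488) + 2(544) = 4064
S[11] = -2(4064) + 2(-1488) = -11104
S[12] = -2(-11104) + 2(4064) = 30336

30336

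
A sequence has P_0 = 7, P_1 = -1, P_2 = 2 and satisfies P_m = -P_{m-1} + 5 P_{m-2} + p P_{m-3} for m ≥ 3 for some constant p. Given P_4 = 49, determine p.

-4

P_3 = -7 + 7p
P_4 = 17 - 8p
So 17 - 8p = 49, giving p = -4.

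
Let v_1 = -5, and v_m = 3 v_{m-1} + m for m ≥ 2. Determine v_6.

-915

v_2 = 3(-5) + 2 = -13
v_3 = 3(-13) + 3 = -36
v_4 = 3(-36) + 4 = -104
v_5 = 3(-104) + 5 = -307
v_6 = 3(-307) + 6 = -915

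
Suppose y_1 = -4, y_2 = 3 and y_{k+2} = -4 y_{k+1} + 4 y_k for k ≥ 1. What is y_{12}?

y_3 = -4*3 + 4*(-4) = -28
y_4 = -4*(-28) + 4*3 = 124
y_5 = -4*124 + 4*(-28) = -608
y_6 = -4*(-608) + 4*124 = 2928
y_7 = -4*2928 + 4*(-608) = -14144
y_8 = -4*(-14144) + 4*2928 = 68288
y_9 = -4*68288 + 4*(-14144) = -329728
y_{10} = -4*(-329728) + 4*68288 = 1592064
y_{11} = -4*1592064 + 4*(-329728) = -7687168
y_{12} = -4*(-7687168) + 4*1592064 = 37116928

37116928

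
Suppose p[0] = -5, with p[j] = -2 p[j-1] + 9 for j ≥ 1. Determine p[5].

p[1] = -2(-5) + 9 = 19
p[2] = -2(19) + 9 = -29
p[3] = -2(-29) + 9 = 67
p[4] = -2(67) + 9 = -125
p[5] = -2(-125) + 9 = 259

259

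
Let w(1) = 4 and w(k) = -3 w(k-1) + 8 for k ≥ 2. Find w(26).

-1694577218884

The fixed point is 8/(1 + 3) = 2, so w(k) - 2 = -3(w(k-1) - 2).
Hence w(k) = 2·(-3)^{k-1} + 2.
w(26) = 2·(-3)^{25} + 2 = 2·-847288609443 + 2 = -1694577218884.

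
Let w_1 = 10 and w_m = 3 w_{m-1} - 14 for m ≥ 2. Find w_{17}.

129140170

The fixed point is -14/(1 - 3) = 7, so w_m - 7 = 3(w_{m-1} - 7).
Hence w_m = 3·3^{m-1} + 7.
w_{17} = 3·3^{16} + 7 = 3·43046721 + 7 = 129140170.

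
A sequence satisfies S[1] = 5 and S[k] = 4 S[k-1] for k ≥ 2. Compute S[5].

S[2] = 4(5) = 20
S[3] = 4(20) = 80
S[4] = 4(80) = 320
S[5] = 4(320) = 1280

1280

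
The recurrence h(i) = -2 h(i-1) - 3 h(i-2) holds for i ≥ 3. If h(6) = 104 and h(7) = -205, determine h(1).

-5

Rearranging, h(i-2) = (h(i) + 2 h(i-1)) / -3.
h(5) = (-205 + 2*104) / -3 = 3/-3 = -1
h(4) = (104 + 2*(-1)) / -3 = 102/-3 = -34
h(3) = (-1 + 2*(-34)) / -3 = -69/-3 = 23
h(2) = (-34 + 2*23) / -3 = 12/-3 = -4
h(1) = (23 + 2*(-4)) / -3 = 15/-3 = -5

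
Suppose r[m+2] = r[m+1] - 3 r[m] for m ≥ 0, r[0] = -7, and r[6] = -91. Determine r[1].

Let r[1] = x.
r[2] = 21 + x
r[3] = 21 - 2x
r[4] = -42 - 5x
r[5] = -105 + x
r[6] = 21 + 16x
So 21 + 16x = -91, giving x = -7.

-7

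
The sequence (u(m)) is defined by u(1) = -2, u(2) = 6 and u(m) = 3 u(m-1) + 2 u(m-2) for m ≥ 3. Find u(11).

u(3) = 3(6) + 2(-2) = 14
u(4) = 3(14) + 2(6) = 54
u(5) = 3(54) + 2(14) = 190
u(6) = 3(190) + 2(54) = 678
u(7) = 3(678) + 2(190) = 2414
u(8) = 3(2414) + 2(678) = 8598
u(9) = 3(8598) + 2(2414) = 30622
u(10) = 3(30622) + 2(8598) = 109062
u(11) = 3(109062) + 2(30622) = 388430

388430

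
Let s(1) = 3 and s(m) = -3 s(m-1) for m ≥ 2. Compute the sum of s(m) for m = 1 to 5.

s(2) = -3(3) = -9
s(3) = -3(-9) = 27
s(4) = -3(27) = -81
s(5) = -3(-81) = 243
Sum = 3 + (-9) + 27 + (-81) + 243 = 183

183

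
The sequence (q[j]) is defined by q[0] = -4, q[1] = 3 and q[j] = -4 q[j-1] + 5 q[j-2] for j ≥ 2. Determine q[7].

q[2] = -4*3 + 5*(-4) = -32
q[3] = -4*(-32) + 5*3 = 143
q[4] = -4*143 + 5*(-32) = -732
q[5] = -4*(-732) + 5*143 = 3643
q[6] = -4*3643 + 5*(-732) = -18232
q[7] = -4*(-18232) + 5*3643 = 91143

91143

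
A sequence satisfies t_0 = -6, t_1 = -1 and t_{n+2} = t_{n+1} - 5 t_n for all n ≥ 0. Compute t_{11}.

30799

t_2 = (-1) - 5(-6) = 29
t_3 = 29 - 5(-1) = 34
t_4 = 34 - 5(29) = -111
t_5 = (-111) - 5(34) = -281
t_6 = (-281) - 5(-111) = 274
t_7 = 274 - 5(-281) = 1679
t_8 = 1679 - 5(274) = 309
t_9 = 309 - 5(1679) = -8086
t_{10} = (-8086) - 5(309) = -9631
t_{11} = (-9631) - 5(-8086) = 30799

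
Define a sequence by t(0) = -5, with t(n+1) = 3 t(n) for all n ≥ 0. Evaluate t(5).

t(1) = 3(-5) = -15
t(2) = 3(-15) = -45
t(3) = 3(-45) = -135
t(4) = 3(-135) = -405
t(5) = 3(-405) = -1215

-1215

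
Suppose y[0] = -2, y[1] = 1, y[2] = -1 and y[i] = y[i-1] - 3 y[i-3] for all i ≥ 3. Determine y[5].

y[3] = (-1) - 3(-2) = 5
y[4] = 5 - 3(1) = 2
y[5] = 2 - 3(-1) = 5

5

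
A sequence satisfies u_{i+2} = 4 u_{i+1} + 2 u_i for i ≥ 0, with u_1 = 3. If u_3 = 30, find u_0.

Let u_0 = z.
u_2 = 12 + 2z
u_3 = 54 + 8z
So 54 + 8z = 30, giving z = -3.

-3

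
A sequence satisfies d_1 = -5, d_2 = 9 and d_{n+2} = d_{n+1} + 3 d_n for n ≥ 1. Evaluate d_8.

d_3 = 9 + 3*(-5) = -6
d_4 = (-6) + 3*9 = 21
d_5 = 21 + 3*(-6) = 3
d_6 = 3 + 3*21 = 66
d_7 = 66 + 3*3 = 75
d_8 = 75 + 3*66 = 273

273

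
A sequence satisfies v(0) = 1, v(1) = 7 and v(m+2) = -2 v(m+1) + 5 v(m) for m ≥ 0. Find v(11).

v(2) = -2·7 + 5·1 = -9
v(3) = -2·(-9) + 5·7 = 53
v(4) = -2·53 + 5·(-9) = -151
v(5) = -2·(-151) + 5·53 = 567
v(6) = -2·567 + 5·(-151) = -1889
v(7) = -2·(-1889) + 5·567 = 6613
v(8) = -2·6613 + 5·(-1889) = -22671
v(9) = -2·(-22671) + 5·6613 = 78407
v(10) = -2·78407 + 5·(-22671) = -270169
v(11) = -2·(-270169) + 5·78407 = 932373

932373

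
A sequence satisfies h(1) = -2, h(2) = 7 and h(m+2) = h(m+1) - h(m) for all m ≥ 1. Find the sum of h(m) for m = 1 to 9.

h(3) = 7 - (-2) = 9
h(4) = 9 - 7 = 2
h(5) = 2 - 9 = -7
h(6) = (-7) - 2 = -9
h(7) = (-9) - (-7) = -2
h(8) = (-2) - (-9) = 7
h(9) = 7 - (-2) = 9
Sum = (-2) + 7 + 9 + 2 + (-7) + (-9) + (-2) + 7 + 9 = 14

14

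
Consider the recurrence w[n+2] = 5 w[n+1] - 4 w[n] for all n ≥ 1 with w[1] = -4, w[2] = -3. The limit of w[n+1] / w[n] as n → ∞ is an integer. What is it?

4

The characteristic equation is r^2 - 5r + 4 = 0, which factors as (r - 4)(r - 1) = 0.
So the roots are 4 and 1. Since |4| > |1| and the coefficient of 4^n is non-zero, the ratio tends to 4.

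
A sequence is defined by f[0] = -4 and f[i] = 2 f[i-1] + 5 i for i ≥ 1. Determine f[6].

f[1] = 2(-4) + 5 = -3
f[2] = 2(-3) + 10 = 4
f[3] = 2(4) + 15 = 23
f[4] = 2(23) + 20 = 66
f[5] = 2(66) + 25 = 157
f[6] = 2(157) + 30 = 344

344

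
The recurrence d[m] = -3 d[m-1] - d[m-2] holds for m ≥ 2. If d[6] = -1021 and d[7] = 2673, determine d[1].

Rearranging, d[m-2] = -(d[m] + 3 d[m-1]).
d[5] = -(2673 + 3*(-1021)) = 390
d[4] = -(-1021 + 3*390) = -149
d[3] = -(390 + 3*(-149)) = 57
d[2] = -(-149 + 3*57) = -22
d[1] = -(57 + 3*(-22)) = 9

9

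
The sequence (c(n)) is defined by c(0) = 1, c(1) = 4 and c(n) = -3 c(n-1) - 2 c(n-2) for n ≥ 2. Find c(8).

c(2) = -3(4) - 2(1) = -14
c(3) = -3(-14) - 2(4) = 34
c(4) = -3(34) - 2(-14) = -74
c(5) = -3(-74) - 2(34) = 154
c(6) = -3(154) - 2(-74) = -314
c(7) = -3(-314) - 2(154) = 634
c(8) = -3(634) - 2(-314) = -1274

-1274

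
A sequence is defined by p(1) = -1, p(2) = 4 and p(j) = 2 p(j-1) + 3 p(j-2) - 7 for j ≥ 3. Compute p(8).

p(3) = 2·4 + 3·(-1) - 7 = -2
p(4) = 2·(-2) + 3·4 - 7 = 1
p(5) = 2·1 + 3·(-2) - 7 = -11
p(6) = 2·(-11) + 3·1 - 7 = -26
p(7) = 2·(-26) + 3·(-11) - 7 = -92
p(8) = 2·(-92) + 3·(-26) - 7 = -269

-269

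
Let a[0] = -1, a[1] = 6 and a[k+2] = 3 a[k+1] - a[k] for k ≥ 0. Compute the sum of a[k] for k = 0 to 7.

3885

a[2] = 3(6) - (-1) = 19
a[3] = 3(19) - 6 = 51
a[4] = 3(51) - 19 = 134
a[5] = 3(134) - 51 = 351
a[6] = 3(351) - 134 = 919
a[7] = 3(919) - 351 = 2406
Sum = (-1) + 6 + 19 + 51 + 134 + 351 + 919 + 2406 = 3885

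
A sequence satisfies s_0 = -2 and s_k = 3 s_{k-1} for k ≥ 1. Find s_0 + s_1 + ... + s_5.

s_1 = 3*(-2) = -6
s_2 = 3*(-6) = -18
s_3 = 3*(-18) = -54
s_4 = 3*(-54) = -162
s_5 = 3*(-162) = -486
Sum = (-2) + (-6) + (-18) + (-54) + (-162) + (-486) = -728

-728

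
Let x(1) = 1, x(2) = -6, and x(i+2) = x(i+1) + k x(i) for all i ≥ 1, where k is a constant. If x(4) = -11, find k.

1

x(3) = -6 + k
x(4) = -6 - 5k
So -6 - 5k = -11, giving k = 1.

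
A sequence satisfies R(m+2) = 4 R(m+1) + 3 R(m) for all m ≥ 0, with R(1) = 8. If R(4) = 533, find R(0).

-3

Let R(0) = y.
R(2) = 32 + 3y
R(3) = 152 + 12y
R(4) = 704 + 57y
So 704 + 57y = 533, giving y = -3.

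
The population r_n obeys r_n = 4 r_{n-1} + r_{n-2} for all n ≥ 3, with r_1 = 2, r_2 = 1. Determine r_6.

449

r_3 = 4(1) + 2 = 6
r_4 = 4(6) + 1 = 25
r_5 = 4(25) + 6 = 106
r_6 = 4(106) + 25 = 449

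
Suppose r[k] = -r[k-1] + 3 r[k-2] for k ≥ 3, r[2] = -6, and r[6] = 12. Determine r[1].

-6

Let r[1] = v.
r[3] = 6 + 3v
r[4] = -24 - 3v
r[5] = 42 + 12v
r[6] = -114 - 21v
So -114 - 21v = 12, giving v = -6.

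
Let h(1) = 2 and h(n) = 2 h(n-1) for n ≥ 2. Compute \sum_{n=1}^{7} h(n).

254

h(2) = 2(2) = 4
h(3) = 2(4) = 8
h(4) = 2(8) = 16
h(5) = 2(16) = 32
h(6) = 2(32) = 64
h(7) = 2(64) = 128
Sum = 2 + 4 + 8 + 16 + 32 + 64 + 128 = 254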